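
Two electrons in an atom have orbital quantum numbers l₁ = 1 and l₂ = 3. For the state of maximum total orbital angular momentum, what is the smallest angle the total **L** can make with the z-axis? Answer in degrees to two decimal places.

By the triangle rule, |l₁ − l₂| ≤ L ≤ l₁ + l₂.
Allowed values: L = 2, 3, 4.
The maximum is L = 4, with |L_tot| = ℏ√(4·5) = 2√5 ℏ.
The minimum angle with z is arccos(4/√20) ≈ 26.57°.

θ_min ≈ 26.57°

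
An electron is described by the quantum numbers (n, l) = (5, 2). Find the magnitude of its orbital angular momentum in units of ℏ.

|L| = √6 ℏ ≈ 2.449ℏ

|L| = ℏ√(l(l+1)) = ℏ√(2·3) = √6 ℏ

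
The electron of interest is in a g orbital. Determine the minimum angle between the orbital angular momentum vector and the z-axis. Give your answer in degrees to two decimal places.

For a g orbital, l = 4.
|L|² = l(l+1)ℏ² = 20ℏ², so |L| = 2√5 ℏ.
The smallest angle corresponds to the largest L_z, i.e. m_l = l = 4, giving L_z = 4ℏ.
cos θ_min = 4/√20, so θ_min ≈ 26.57°.

θ_min ≈ 26.57°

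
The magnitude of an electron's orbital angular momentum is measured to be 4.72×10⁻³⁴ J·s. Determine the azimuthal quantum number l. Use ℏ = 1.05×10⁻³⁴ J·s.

l = 4

|L|/ℏ = (4.72×10⁻³⁴)/(1.05×10⁻³⁴) ≈ 4.495.
(|L|/ℏ)² = l(l+1) ≈ 20.21 ⇒ l = 4.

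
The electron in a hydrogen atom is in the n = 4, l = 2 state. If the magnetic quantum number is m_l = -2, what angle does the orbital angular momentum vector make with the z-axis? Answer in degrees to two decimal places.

θ ≈ 144.74°

|L| = ℏ√(l(l+1)) = √6 ℏ.
L_z = m_l ℏ = −2ℏ.
cos θ = L_z/|L| = -2/√6, so θ ≈ 144.74°.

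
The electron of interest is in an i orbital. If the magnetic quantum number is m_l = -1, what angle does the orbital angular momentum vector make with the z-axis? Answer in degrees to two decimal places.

θ ≈ 98.88°

An i state has l = 6.
|L|² = l(l+1)ℏ² = 42ℏ², so |L| = √42 ℏ.
L_z = m_l ℏ = −1ℏ.
cos θ = L_z/|L| = -1/√42, so θ ≈ 98.88°.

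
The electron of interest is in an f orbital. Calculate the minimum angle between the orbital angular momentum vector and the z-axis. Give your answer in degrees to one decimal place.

The letter f corresponds to l = 3.
|L| = √(l(l+1)) ℏ = 2√3 ℏ.
The smallest angle corresponds to the largest L_z, i.e. m_l = l = 3, giving L_z = 3ℏ.
cos θ_min = 3/√12, so θ_min ≈ 30.0°.

θ_min ≈ 30.0°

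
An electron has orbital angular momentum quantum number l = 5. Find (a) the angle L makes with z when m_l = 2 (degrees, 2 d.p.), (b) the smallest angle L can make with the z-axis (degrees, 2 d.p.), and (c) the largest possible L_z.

θ(m_l=2) ≈ 68.58°; θ_min ≈ 24.09°; L_z,max = 5ℏ

For m_l = 2: cos θ = 2/√30, θ ≈ 68.58°.
cos θ_min = 5/√30, so θ_min ≈ 24.09°.
L_z,max = lℏ = 5ℏ.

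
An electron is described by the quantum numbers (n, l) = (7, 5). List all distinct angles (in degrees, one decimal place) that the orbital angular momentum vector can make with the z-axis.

θ ∈ {24.1°, 43.1°, 56.8°, 68.6°, 79.5°, 90.0°, 100.5°, 111.4°, 123.2°, 136.9°, 155.9°}

|L| = ℏ√(l(l+1)) = √30 ℏ.
cos θ = m_l/√30 for each m_l ∈ {-5, -4, -3, -2, -1, 0, 1, 2, 3, 4, 5}.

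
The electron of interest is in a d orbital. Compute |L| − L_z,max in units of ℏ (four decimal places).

|L| − L_z,max ≈ 0.4495ℏ

The letter d corresponds to l = 2.
|L| = √6 ℏ ≈ 2.4495ℏ, while L_z,max = lℏ = 2ℏ.
The difference is (√6 − 2)ℏ ≈ 0.4495ℏ.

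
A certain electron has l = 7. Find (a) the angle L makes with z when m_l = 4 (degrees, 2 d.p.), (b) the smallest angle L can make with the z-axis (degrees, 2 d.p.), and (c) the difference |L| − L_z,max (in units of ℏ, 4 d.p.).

For m_l = 4: cos θ = 4/√56, θ ≈ 57.69°.
cos θ_min = 7/√56, so θ_min ≈ 20.70°.
|L| − L_z,max = (2√14 − 7)ℏ ≈ 0.4833ℏ.

θ(m_l=4) ≈ 57.69°; θ_min ≈ 20.70°; |L|−L_z,max ≈ 0.4833ℏ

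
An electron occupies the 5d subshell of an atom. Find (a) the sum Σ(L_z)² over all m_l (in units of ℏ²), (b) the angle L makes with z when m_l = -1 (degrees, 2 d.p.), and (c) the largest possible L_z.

5d means n = 5, l = 2.
Σ m_l² = 10, so Σ(L_z)² = 10 ℏ².
For m_l = -1: cos θ = -1/√6, θ ≈ 114.09°.
L_z,max = lℏ = 2ℏ.

Σ(L_z)² = 10 ℏ²; θ(m_l=-1) ≈ 114.09°; L_z,max = 2ℏ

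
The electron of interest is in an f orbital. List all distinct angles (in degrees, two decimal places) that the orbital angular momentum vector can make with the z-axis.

For an f orbital, l = 3.
|L| = ℏ√(l(l+1)) = 2√3 ℏ.
cos θ = m_l/√12 for each m_l ∈ {-3, -2, -1, 0, 1, 2, 3}.

θ ∈ {30.00°, 54.74°, 73.22°, 90.00°, 106.78°, 125.26°, 150.00°}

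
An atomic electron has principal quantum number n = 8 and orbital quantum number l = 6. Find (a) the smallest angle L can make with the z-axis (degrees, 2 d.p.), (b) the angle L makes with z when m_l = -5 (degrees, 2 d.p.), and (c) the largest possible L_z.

θ_min ≈ 22.21°; θ(m_l=-5) ≈ 140.49°; L_z,max = 6ℏ

cos θ_min = 6/√42, so θ_min ≈ 22.21°.
For m_l = -5: cos θ = -5/√42, θ ≈ 140.49°.
L_z,max = lℏ = 6ℏ.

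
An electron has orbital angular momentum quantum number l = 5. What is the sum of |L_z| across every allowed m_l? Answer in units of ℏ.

m_l runs from −5 to 5, i.e. {-5, -4, -3, -2, -1, 0, 1, 2, 3, 4, 5}.
Σ|m_l| = 2(1+2+…+5) = 30.

Σ|L_z| = 30 ℏ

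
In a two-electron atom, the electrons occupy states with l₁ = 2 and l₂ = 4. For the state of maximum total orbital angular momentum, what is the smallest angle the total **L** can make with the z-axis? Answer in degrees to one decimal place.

By the triangle rule, |l₁ − l₂| ≤ L ≤ l₁ + l₂.
L ∈ {2, 3, 4, 5, 6}.
The maximum is L = 6, with |L_tot| = ℏ√(6·7) = √42 ℏ.
The minimum angle with z is arccos(6/√42) ≈ 22.2°.

θ_min ≈ 22.2°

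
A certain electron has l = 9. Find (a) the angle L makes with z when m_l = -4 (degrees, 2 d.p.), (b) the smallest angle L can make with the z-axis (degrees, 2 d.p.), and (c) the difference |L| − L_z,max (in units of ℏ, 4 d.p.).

θ(m_l=-4) ≈ 114.94°; θ_min ≈ 18.43°; |L|−L_z,max ≈ 0.4868ℏ

For m_l = -4: cos θ = -4/√90, θ ≈ 114.94°.
cos θ_min = 9/√90, so θ_min ≈ 18.43°.
|L| − L_z,max = (3√10 − 9)ℏ ≈ 0.4868ℏ.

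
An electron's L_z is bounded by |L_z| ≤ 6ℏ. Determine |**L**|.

The maximum L_z equals lℏ, giving l = 6.
Then |L| = ℏ√(6·7) = √42 ℏ.

|L| = √42 ℏ ≈ 6.481ℏ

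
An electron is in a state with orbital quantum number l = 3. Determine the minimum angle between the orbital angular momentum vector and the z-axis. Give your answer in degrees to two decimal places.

θ_min ≈ 30.00°

|L|² = l(l+1)ℏ² = 12ℏ², so |L| = 2√3 ℏ.
The smallest angle corresponds to the largest L_z, i.e. m_l = l = 3, giving L_z = 3ℏ.
cos θ_min = 3/√12, so θ_min ≈ 30.00°.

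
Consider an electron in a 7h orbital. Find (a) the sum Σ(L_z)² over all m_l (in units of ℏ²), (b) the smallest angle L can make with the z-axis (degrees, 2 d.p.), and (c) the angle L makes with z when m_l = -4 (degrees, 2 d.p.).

Σ(L_z)² = 110 ℏ²; θ_min ≈ 24.09°; θ(m_l=-4) ≈ 136.91°

7h means n = 7, l = 5.
Σ m_l² = 110, so Σ(L_z)² = 110 ℏ².
cos θ_min = 5/√30, so θ_min ≈ 24.09°.
For m_l = -4: cos θ = -4/√30, θ ≈ 136.91°.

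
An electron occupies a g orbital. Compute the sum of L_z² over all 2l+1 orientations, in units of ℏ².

For a g orbital, l = 4.
The allowed m_l values are -4, -3, -2, -1, 0, 1, 2, 3, 4.
Σ m_l² = l(l+1)(2l+1)/3 = 4·5·9/3 = 60.

Σ(L_z)² = 60 ℏ²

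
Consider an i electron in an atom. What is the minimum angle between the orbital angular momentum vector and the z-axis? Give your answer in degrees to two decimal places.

θ_min ≈ 22.21°

An i state has l = 6.
|L| = √(l(l+1)) ℏ = √42 ℏ.
The smallest angle corresponds to the largest L_z, i.e. m_l = l = 6, giving L_z = 6ℏ.
cos θ_min = 6/√42, so θ_min ≈ 22.21°.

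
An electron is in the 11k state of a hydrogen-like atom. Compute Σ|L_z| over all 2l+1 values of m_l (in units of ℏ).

The 11k subshell has l = 7.
The allowed m_l values are -7, -6, -5, -4, -3, -2, -1, 0, 1, 2, 3, 4, 5, 6, 7.
Σ|m_l| = 2·7(7+1)/2 = 56.

Σ|L_z| = 56 ℏ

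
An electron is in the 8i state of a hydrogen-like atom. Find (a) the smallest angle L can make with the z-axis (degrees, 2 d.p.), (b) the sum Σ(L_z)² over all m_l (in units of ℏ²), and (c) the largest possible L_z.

θ_min ≈ 22.21°; Σ(L_z)² = 182 ℏ²; L_z,max = 6ℏ

The 8i subshell has l = 6.
cos θ_min = 6/√42, so θ_min ≈ 22.21°.
Σ m_l² = 182, so Σ(L_z)² = 182 ℏ².
L_z,max = lℏ = 6ℏ.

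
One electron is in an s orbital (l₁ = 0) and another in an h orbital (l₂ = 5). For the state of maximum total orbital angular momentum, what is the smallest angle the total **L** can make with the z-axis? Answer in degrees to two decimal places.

θ_min ≈ 24.09°

The total orbital quantum number L ranges from |l₁ − l₂| to l₁ + l₂ in integer steps.
L ∈ {5}.
The maximum is L = 5, with |L_tot| = ℏ√(5·6) = √30 ℏ.
The minimum angle with z is arccos(5/√30) ≈ 24.09°.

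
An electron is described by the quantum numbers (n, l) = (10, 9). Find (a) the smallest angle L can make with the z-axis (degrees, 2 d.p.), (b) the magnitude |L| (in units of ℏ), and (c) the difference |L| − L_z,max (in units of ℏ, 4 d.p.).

θ_min ≈ 18.43°; |L| = 3√10 ℏ ≈ 9.487ℏ; |L|−L_z,max ≈ 0.4868ℏ

cos θ_min = 9/√90, so θ_min ≈ 18.43°.
|L| = ℏ√(9·10) = 3√10 ℏ ≈ 9.487ℏ.
|L| − L_z,max = (3√10 − 9)ℏ ≈ 0.4868ℏ.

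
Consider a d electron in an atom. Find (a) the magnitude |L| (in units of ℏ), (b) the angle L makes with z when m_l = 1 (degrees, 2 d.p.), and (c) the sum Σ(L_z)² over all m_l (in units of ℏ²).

|L| = √6 ℏ ≈ 2.449ℏ; θ(m_l=1) ≈ 65.91°; Σ(L_z)² = 10 ℏ²

A d state has l = 2.
|L| = ℏ√(2·3) = √6 ℏ ≈ 2.449ℏ.
For m_l = 1: cos θ = 1/√6, θ ≈ 65.91°.
Σ m_l² = 10, so Σ(L_z)² = 10 ℏ².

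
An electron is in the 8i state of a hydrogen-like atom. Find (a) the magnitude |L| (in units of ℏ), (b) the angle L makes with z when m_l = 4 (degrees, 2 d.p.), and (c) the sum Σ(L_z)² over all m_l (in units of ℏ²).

For 8i, l = 6.
|L| = ℏ√(6·7) = √42 ℏ ≈ 6.481ℏ.
For m_l = 4: cos θ = 4/√42, θ ≈ 51.89°.
Σ m_l² = 182, so Σ(L_z)² = 182 ℏ².

|L| = √42 ℏ ≈ 6.481ℏ; θ(m_l=4) ≈ 51.89°; Σ(L_z)² = 182 ℏ²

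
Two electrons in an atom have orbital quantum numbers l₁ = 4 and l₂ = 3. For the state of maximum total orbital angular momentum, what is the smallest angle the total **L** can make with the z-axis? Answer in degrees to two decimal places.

θ_min ≈ 20.70°

The total orbital quantum number L ranges from |l₁ − l₂| to l₁ + l₂ in integer steps.
Allowed values: L = 1, 2, 3, 4, 5, 6, 7.
The maximum is L = 7, with |L_tot| = ℏ√(7·8) = 2√14 ℏ.
The minimum angle with z is arccos(7/√56) ≈ 20.70°.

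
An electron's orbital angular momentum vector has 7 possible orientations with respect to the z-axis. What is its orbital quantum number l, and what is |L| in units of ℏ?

7 = 2l + 1, so l = (7−1)/2 = 3.
|L| = ℏ√(l(l+1)) = ℏ√(3·4) = 2√3 ℏ.

l = 3, |L| = 2√3 ℏ ≈ 3.464ℏ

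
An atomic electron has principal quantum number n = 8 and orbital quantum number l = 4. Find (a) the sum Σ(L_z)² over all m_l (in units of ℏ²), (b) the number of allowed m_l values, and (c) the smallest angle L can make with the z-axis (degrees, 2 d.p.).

Σ m_l² = 60, so Σ(L_z)² = 60 ℏ².
There are 2l+1 = 9 values of m_l.
cos θ_min = 4/√20, so θ_min ≈ 26.57°.

Σ(L_z)² = 60 ℏ²; 9 values; θ_min ≈ 26.57°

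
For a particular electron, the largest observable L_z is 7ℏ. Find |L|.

|L| = 2√14 ℏ ≈ 7.483ℏ

L_z,max = lℏ, so l = 7.
|L| = √(l(l+1)) ℏ = 2√14 ℏ.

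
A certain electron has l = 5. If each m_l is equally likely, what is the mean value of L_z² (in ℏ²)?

m_l ∈ {-5, -4, -3, -2, -1, 0, 1, 2, 3, 4, 5}.
Average of L_z² over 11 states: 110/11 ℏ² = 10 ℏ².

⟨L_z²⟩ = 10 ℏ²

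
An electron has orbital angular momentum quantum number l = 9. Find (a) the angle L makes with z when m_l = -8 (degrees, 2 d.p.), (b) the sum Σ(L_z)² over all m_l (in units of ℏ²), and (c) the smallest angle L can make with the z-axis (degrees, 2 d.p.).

θ(m_l=-8) ≈ 147.49°; Σ(L_z)² = 570 ℏ²; θ_min ≈ 18.43°

For m_l = -8: cos θ = -8/√90, θ ≈ 147.49°.
Σ m_l² = 570, so Σ(L_z)² = 570 ℏ².
cos θ_min = 9/√90, so θ_min ≈ 18.43°.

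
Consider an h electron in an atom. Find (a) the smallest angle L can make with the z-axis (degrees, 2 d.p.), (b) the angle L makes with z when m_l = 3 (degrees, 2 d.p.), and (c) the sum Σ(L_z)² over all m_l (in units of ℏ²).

θ_min ≈ 24.09°; θ(m_l=3) ≈ 56.79°; Σ(L_z)² = 110 ℏ²

An h state has l = 5.
cos θ_min = 5/√30, so θ_min ≈ 24.09°.
For m_l = 3: cos θ = 3/√30, θ ≈ 56.79°.
Σ m_l² = 110, so Σ(L_z)² = 110 ℏ².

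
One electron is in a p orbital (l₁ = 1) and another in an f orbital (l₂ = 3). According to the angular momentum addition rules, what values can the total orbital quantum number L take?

L = 2, 3, 4

By the triangle rule, |l₁ − l₂| ≤ L ≤ l₁ + l₂.
So L can be 2, 3, 4.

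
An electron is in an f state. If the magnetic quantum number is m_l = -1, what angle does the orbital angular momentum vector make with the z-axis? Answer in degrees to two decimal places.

θ ≈ 106.78°

The letter f corresponds to l = 3.
|L| = √(l(l+1)) ℏ = 2√3 ℏ.
L_z = m_l ℏ = −1ℏ.
cos θ = L_z/|L| = -1/√12, so θ ≈ 106.78°.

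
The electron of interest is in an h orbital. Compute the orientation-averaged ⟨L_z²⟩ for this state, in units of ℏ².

⟨L_z²⟩ = 10 ℏ²

An h state has l = 5.
m_l ∈ {-5, -4, -3, -2, -1, 0, 1, 2, 3, 4, 5}.
Average of L_z² over 11 states: 110/11 ℏ² = 10 ℏ².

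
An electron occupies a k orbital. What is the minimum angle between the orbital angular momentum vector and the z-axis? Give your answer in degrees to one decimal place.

For a k orbital, l = 7.
|L| = ℏ√(l(l+1)) = 2√14 ℏ.
The smallest angle corresponds to the largest L_z, i.e. m_l = l = 7, giving L_z = 7ℏ.
cos θ_min = 7/√56, so θ_min ≈ 20.7°.

θ_min ≈ 20.7°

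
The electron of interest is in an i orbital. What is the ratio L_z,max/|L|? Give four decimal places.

L_z,max/|L| = 0.9258

I corresponds to l = 6.
|L| = √42 ℏ ≈ 6.4807ℏ, while L_z,max = lℏ = 6ℏ.
L_z,max/|L| = 6/√42 = 0.9258.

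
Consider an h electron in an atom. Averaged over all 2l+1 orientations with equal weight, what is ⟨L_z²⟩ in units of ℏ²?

⟨L_z²⟩ = 10 ℏ²

The letter h corresponds to l = 5.
The allowed m_l values are -5, -4, -3, -2, -1, 0, 1, 2, 3, 4, 5.
Average of L_z² over 11 states: 110/11 ℏ² = 10 ℏ².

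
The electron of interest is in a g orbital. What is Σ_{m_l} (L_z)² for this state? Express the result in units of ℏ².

Σ(L_z)² = 60 ℏ²

A g state has l = 4.
m_l runs from −4 to 4, i.e. {-4, -3, -2, -1, 0, 1, 2, 3, 4}.
Σ m_l² = 2·(1 + 4 + 9 + 16) = 60.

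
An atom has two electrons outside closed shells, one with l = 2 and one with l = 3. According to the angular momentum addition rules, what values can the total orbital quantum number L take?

L = 1, 2, 3, 4, 5

L runs from |2 − 3| = 1 to 2 + 3 = 5.
Allowed values: L = 1, 2, 3, 4, 5.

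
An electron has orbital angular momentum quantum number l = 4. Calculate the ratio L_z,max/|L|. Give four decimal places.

L_z,max/|L| = 0.8944

|L| = 2√5 ℏ ≈ 4.4721ℏ, while L_z,max = lℏ = 4ℏ.
L_z,max/|L| = 4/√20 = 0.8944.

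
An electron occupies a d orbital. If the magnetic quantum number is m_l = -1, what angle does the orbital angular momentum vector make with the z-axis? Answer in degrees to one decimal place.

θ ≈ 114.1°

For a d orbital, l = 2.
|L| = √(l(l+1)) ℏ = √6 ℏ.
L_z = m_l ℏ = −1ℏ.
cos θ = L_z/|L| = -1/√6, so θ ≈ 114.1°.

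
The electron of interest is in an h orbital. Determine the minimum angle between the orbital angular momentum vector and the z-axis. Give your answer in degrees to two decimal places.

θ_min ≈ 24.09°

An h state has l = 5.
|L| = ℏ√(l(l+1)) = √30 ℏ.
The smallest angle corresponds to the largest L_z, i.e. m_l = l = 5, giving L_z = 5ℏ.
cos θ_min = 5/√30, so θ_min ≈ 24.09°.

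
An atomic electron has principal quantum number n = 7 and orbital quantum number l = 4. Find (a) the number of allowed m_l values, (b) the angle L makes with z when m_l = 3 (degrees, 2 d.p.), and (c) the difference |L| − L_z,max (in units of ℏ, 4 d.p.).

There are 2l+1 = 9 values of m_l.
For m_l = 3: cos θ = 3/√20, θ ≈ 47.87°.
|L| − L_z,max = (2√5 − 4)ℏ ≈ 0.4721ℏ.

9 values; θ(m_l=3) ≈ 47.87°; |L|−L_z,max ≈ 0.4721ℏ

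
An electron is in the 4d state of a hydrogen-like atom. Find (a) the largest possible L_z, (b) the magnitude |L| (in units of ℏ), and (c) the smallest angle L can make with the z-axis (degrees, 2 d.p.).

L_z,max = 2ℏ; |L| = √6 ℏ ≈ 2.449ℏ; θ_min ≈ 35.26°

The 4d subshell has l = 2.
L_z,max = lℏ = 2ℏ.
|L| = ℏ√(2·3) = √6 ℏ ≈ 2.449ℏ.
cos θ_min = 2/√6, so θ_min ≈ 35.26°.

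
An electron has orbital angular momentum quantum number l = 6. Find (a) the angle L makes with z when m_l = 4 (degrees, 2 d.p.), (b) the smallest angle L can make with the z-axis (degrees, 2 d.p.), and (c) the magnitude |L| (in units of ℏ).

θ(m_l=4) ≈ 51.89°; θ_min ≈ 22.21°; |L| = √42 ℏ ≈ 6.481ℏ

For m_l = 4: cos θ = 4/√42, θ ≈ 51.89°.
cos θ_min = 6/√42, so θ_min ≈ 22.21°.
|L| = ℏ√(6·7) = √42 ℏ ≈ 6.481ℏ.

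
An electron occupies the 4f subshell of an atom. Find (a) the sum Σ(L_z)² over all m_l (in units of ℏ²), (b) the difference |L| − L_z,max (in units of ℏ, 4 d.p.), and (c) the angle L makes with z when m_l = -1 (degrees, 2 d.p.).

4f means n = 4, l = 3.
Σ m_l² = 28, so Σ(L_z)² = 28 ℏ².
|L| − L_z,max = (2√3 − 3)ℏ ≈ 0.4641ℏ.
For m_l = -1: cos θ = -1/√12, θ ≈ 106.78°.

Σ(L_z)² = 28 ℏ²; |L|−L_z,max ≈ 0.4641ℏ; θ(m_l=-1) ≈ 106.78°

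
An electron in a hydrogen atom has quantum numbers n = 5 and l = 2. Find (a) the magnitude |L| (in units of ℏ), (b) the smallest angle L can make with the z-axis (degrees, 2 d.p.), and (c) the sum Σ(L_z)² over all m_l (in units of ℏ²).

|L| = ℏ√(2·3) = √6 ℏ ≈ 2.449ℏ.
cos θ_min = 2/√6, so θ_min ≈ 35.26°.
Σ m_l² = 10, so Σ(L_z)² = 10 ℏ².

|L| = √6 ℏ ≈ 2.449ℏ; θ_min ≈ 35.26°; Σ(L_z)² = 10 ℏ²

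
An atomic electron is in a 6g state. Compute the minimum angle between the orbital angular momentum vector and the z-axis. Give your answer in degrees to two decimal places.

θ_min ≈ 26.57°

6g means n = 6, l = 4.
|L| = ℏ√(l(l+1)) = 2√5 ℏ.
The smallest angle corresponds to the largest L_z, i.e. m_l = l = 4, giving L_z = 4ℏ.
cos θ_min = 4/√20, so θ_min ≈ 26.57°.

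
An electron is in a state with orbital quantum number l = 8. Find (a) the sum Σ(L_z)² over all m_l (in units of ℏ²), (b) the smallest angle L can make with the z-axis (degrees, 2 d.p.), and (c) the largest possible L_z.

Σ(L_z)² = 408 ℏ²; θ_min ≈ 19.47°; L_z,max = 8ℏ

Σ m_l² = 408, so Σ(L_z)² = 408 ℏ².
cos θ_min = 8/√72, so θ_min ≈ 19.47°.
L_z,max = lℏ = 8ℏ.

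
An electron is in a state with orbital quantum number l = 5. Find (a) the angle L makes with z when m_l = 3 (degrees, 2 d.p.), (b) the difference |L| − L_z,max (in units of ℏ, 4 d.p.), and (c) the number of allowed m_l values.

θ(m_l=3) ≈ 56.79°; |L|−L_z,max ≈ 0.4772ℏ; 11 values

For m_l = 3: cos θ = 3/√30, θ ≈ 56.79°.
|L| − L_z,max = (√30 − 5)ℏ ≈ 0.4772ℏ.
There are 2l+1 = 11 values of m_l.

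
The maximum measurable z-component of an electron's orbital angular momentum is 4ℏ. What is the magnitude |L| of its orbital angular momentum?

Since max m_l = l, l = 4.
|L| = √(l(l+1)) ℏ = 2√5 ℏ.

|L| = 2√5 ℏ ≈ 4.472ℏ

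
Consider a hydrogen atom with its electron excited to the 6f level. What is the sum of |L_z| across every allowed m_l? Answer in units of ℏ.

The 6f level has l = 3.
The allowed m_l values are -3, -2, -1, 0, 1, 2, 3.
Σ|m_l| = 2(1+2+…+3) = 12.

Σ|L_z| = 12 ℏ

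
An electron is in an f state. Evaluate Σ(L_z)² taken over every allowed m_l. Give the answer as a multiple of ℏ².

Σ(L_z)² = 28 ℏ²

For an f orbital, l = 3.
The allowed m_l values are -3, -2, -1, 0, 1, 2, 3.
Summing m² from −3 to 3: Σ m_l² = 28.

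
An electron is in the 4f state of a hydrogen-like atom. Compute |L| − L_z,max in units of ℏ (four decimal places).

4f means n = 4, l = 3.
|L| = 2√3 ℏ ≈ 3.4641ℏ, while L_z,max = lℏ = 3ℏ.
The difference is (2√3 − 3)ℏ ≈ 0.4641ℏ.

|L| − L_z,max ≈ 0.4641ℏ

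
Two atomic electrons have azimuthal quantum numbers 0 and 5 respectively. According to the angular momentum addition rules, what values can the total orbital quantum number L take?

L = 5

L runs from |0 − 5| = 5 to 0 + 5 = 5.
So L can be 5.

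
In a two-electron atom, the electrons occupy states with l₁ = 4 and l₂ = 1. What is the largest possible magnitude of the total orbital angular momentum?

|L_tot|_max = √30 ℏ ≈ 5.477ℏ

By the triangle rule, |l₁ − l₂| ≤ L ≤ l₁ + l₂.
So L can be 3, 4, 5.
The largest magnitude corresponds to L = 5: |L_tot| = ℏ√(5·6) = √30 ℏ.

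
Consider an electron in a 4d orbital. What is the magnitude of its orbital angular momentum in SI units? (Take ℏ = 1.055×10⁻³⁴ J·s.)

The 4d subshell has l = 2.
|L| = ℏ√(l(l+1)) = ℏ√(2·3) = √6 ℏ
Numerically, |L| = 2.449 × (1.055×10⁻³⁴ J·s) = 2.584×10⁻³⁴ J·s.

|L| = 2.584×10⁻³⁴ J·s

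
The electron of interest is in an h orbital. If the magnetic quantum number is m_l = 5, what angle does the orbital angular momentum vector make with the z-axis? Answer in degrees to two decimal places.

The letter h corresponds to l = 5.
|L| = √(l(l+1)) ℏ = √30 ℏ.
L_z = m_l ℏ = 5ℏ.
cos θ = L_z/|L| = 5/√30, so θ ≈ 24.09°.

θ ≈ 24.09°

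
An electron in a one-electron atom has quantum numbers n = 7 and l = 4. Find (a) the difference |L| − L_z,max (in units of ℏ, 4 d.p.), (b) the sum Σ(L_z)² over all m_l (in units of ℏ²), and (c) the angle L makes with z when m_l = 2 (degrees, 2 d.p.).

|L| − L_z,max = (2√5 − 4)ℏ ≈ 0.4721ℏ.
Σ m_l² = 60, so Σ(L_z)² = 60 ℏ².
For m_l = 2: cos θ = 2/√20, θ ≈ 63.43°.

|L|−L_z,max ≈ 0.4721ℏ; Σ(L_z)² = 60 ℏ²; θ(m_l=2) ≈ 63.43°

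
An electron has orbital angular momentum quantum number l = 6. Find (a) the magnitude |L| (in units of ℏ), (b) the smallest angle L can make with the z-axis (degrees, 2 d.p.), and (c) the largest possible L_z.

|L| = ℏ√(6·7) = √42 ℏ ≈ 6.481ℏ.
cos θ_min = 6/√42, so θ_min ≈ 22.21°.
L_z,max = lℏ = 6ℏ.

|L| = √42 ℏ ≈ 6.481ℏ; θ_min ≈ 22.21°; L_z,max = 6ℏ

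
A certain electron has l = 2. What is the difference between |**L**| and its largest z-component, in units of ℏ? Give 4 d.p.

|L| = √6 ℏ ≈ 2.4495ℏ, while L_z,max = lℏ = 2ℏ.
The difference is (√6 − 2)ℏ ≈ 0.4495ℏ.

|L| − L_z,max ≈ 0.4495ℏ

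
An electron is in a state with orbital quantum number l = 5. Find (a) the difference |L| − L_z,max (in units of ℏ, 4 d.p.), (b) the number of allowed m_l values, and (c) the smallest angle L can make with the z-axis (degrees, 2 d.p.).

|L| − L_z,max = (√30 − 5)ℏ ≈ 0.4772ℏ.
There are 2l+1 = 11 values of m_l.
cos θ_min = 5/√30, so θ_min ≈ 24.09°.

|L|−L_z,max ≈ 0.4772ℏ; 11 values; θ_min ≈ 24.09°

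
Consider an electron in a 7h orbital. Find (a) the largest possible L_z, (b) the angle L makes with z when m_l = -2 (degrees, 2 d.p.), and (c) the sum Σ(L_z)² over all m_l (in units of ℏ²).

The 7h subshell has l = 5.
L_z,max = lℏ = 5ℏ.
For m_l = -2: cos θ = -2/√30, θ ≈ 111.42°.
Σ m_l² = 110, so Σ(L_z)² = 110 ℏ².

L_z,max = 5ℏ; θ(m_l=-2) ≈ 111.42°; Σ(L_z)² = 110 ℏ²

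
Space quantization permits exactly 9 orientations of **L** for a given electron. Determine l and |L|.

2l + 1 = 9 ⇒ l = 4.
Then |L| = √(l(l+1)) ℏ = 2√5 ℏ.

l = 4, |L| = 2√5 ℏ ≈ 4.472ℏ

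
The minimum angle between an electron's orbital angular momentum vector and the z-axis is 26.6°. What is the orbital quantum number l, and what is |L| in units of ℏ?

l = 4, |L| = 2√5 ℏ ≈ 4.472ℏ

At minimum angle, m_l = l, so cos θ = l/√(l(l+1)); cos²θ = l/(l+1) = 0.7995.
Solving: l = 4.
Then |L| = ℏ√(4·5) = 2√5 ℏ.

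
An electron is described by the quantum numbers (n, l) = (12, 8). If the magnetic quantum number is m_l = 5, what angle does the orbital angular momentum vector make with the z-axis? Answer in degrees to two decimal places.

θ ≈ 53.90°

|L|² = l(l+1)ℏ² = 72ℏ², so |L| = 6√2 ℏ.
L_z = m_l ℏ = 5ℏ.
cos θ = L_z/|L| = 5/√72, so θ ≈ 53.90°.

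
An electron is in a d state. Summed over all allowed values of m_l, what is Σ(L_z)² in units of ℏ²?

A d state has l = 2.
The allowed m_l values are -2, -1, 0, 1, 2.
Summing m² from −2 to 2: Σ m_l² = 10.

Σ(L_z)² = 10 ℏ²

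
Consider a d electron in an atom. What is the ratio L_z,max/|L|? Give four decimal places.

L_z,max/|L| = 0.8165

A d state has l = 2.
|L| = √6 ℏ ≈ 2.4495ℏ, while L_z,max = lℏ = 2ℏ.
L_z,max/|L| = 2/√6 = 0.8165.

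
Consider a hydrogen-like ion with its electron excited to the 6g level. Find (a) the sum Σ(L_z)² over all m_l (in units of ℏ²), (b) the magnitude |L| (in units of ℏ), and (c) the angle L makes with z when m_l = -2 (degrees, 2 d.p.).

Σ(L_z)² = 60 ℏ²; |L| = 2√5 ℏ ≈ 4.472ℏ; θ(m_l=-2) ≈ 116.57°

The 6g level has l = 4.
Σ m_l² = 60, so Σ(L_z)² = 60 ℏ².
|L| = ℏ√(4·5) = 2√5 ℏ ≈ 4.472ℏ.
For m_l = -2: cos θ = -2/√20, θ ≈ 116.57°.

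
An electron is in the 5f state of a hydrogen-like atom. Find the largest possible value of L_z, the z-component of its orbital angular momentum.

L_z,max = 3ℏ

For 5f, l = 3.
L_z = m_l ℏ with m_l ∈ {−3, …, 3}; the maximum is m_l = 3.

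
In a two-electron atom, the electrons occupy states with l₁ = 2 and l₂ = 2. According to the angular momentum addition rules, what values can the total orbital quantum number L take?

L runs from |2 − 2| = 0 to 2 + 2 = 4.
So L can be 0, 1, 2, 3, 4.

L = 0, 1, 2, 3, 4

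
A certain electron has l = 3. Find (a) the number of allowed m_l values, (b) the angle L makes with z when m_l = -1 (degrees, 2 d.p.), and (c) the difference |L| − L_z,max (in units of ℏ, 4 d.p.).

7 values; θ(m_l=-1) ≈ 106.78°; |L|−L_z,max ≈ 0.4641ℏ

There are 2l+1 = 7 values of m_l.
For m_l = -1: cos θ = -1/√12, θ ≈ 106.78°.
|L| − L_z,max = (2√3 − 3)ℏ ≈ 0.4641ℏ.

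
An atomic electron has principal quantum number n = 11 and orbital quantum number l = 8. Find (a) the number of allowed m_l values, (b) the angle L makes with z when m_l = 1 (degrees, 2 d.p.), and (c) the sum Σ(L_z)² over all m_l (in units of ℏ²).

17 values; θ(m_l=1) ≈ 83.23°; Σ(L_z)² = 408 ℏ²

There are 2l+1 = 17 values of m_l.
For m_l = 1: cos θ = 1/√72, θ ≈ 83.23°.
Σ m_l² = 408, so Σ(L_z)² = 408 ℏ².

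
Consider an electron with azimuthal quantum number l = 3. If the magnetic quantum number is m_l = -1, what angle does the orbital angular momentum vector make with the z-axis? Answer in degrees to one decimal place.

θ ≈ 106.8°

|L| = ℏ√(l(l+1)) = 2√3 ℏ.
L_z = m_l ℏ = −1ℏ.
cos θ = L_z/|L| = -1/√12, so θ ≈ 106.8°.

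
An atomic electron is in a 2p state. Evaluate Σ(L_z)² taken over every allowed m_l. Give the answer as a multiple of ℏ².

Σ(L_z)² = 2 ℏ²

For 2p, l = 1.
The allowed m_l values are -1, 0, 1.
Σ m_l² = 2·(1) = 2.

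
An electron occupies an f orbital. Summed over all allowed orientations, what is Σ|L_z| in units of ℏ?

Σ|L_z| = 12 ℏ

An f state has l = 3.
The allowed m_l values are -3, -2, -1, 0, 1, 2, 3.
Σ|m_l| = l(l+1) = 12.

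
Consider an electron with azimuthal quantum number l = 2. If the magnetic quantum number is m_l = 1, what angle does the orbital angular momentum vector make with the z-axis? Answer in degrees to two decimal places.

θ ≈ 65.91°

|L| = √(l(l+1)) ℏ = √6 ℏ.
L_z = m_l ℏ = 1ℏ.
cos θ = L_z/|L| = 1/√6, so θ ≈ 65.91°.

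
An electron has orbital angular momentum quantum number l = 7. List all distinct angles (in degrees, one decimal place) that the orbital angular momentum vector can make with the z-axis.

θ ∈ {20.7°, 36.7°, 48.1°, 57.7°, 66.4°, 74.5°, 82.3°, 90.0°, 97.7°, 105.5°, 113.6°, 122.3°, 131.9°, 143.3°, 159.3°}

|L|² = l(l+1)ℏ² = 56ℏ², so |L| = 2√14 ℏ.
cos θ = m_l/√56 for each m_l ∈ {-7, -6, -5, -4, -3, -2, -1, 0, 1, 2, 3, 4, 5, 6, 7}.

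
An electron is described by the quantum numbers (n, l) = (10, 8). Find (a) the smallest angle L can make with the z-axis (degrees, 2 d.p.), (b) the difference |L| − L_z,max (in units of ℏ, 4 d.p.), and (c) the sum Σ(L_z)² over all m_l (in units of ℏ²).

θ_min ≈ 19.47°; |L|−L_z,max ≈ 0.4853ℏ; Σ(L_z)² = 408 ℏ²

cos θ_min = 8/√72, so θ_min ≈ 19.47°.
|L| − L_z,max = (6√2 − 8)ℏ ≈ 0.4853ℏ.
Σ m_l² = 408, so Σ(L_z)² = 408 ℏ².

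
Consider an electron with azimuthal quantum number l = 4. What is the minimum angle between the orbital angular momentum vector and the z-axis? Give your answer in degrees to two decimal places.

θ_min ≈ 26.57°

|L|² = l(l+1)ℏ² = 20ℏ², so |L| = 2√5 ℏ.
The smallest angle corresponds to the largest L_z, i.e. m_l = l = 4, giving L_z = 4ℏ.
cos θ_min = 4/√20, so θ_min ≈ 26.57°.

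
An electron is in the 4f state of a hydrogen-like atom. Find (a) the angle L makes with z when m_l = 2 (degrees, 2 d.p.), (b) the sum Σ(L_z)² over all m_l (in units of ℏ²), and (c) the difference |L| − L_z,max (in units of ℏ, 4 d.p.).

θ(m_l=2) ≈ 54.74°; Σ(L_z)² = 28 ℏ²; |L|−L_z,max ≈ 0.4641ℏ

The 4f subshell has l = 3.
For m_l = 2: cos θ = 2/√12, θ ≈ 54.74°.
Σ m_l² = 28, so Σ(L_z)² = 28 ℏ².
|L| − L_z,max = (2√3 − 3)ℏ ≈ 0.4641ℏ.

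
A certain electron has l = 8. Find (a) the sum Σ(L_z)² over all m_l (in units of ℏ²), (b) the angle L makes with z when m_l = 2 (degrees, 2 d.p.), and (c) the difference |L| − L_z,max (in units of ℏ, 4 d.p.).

Σ(L_z)² = 408 ℏ²; θ(m_l=2) ≈ 76.37°; |L|−L_z,max ≈ 0.4853ℏ

Σ m_l² = 408, so Σ(L_z)² = 408 ℏ².
For m_l = 2: cos θ = 2/√72, θ ≈ 76.37°.
|L| − L_z,max = (6√2 − 8)ℏ ≈ 0.4853ℏ.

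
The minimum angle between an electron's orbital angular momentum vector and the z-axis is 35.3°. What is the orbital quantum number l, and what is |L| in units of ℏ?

At minimum angle, m_l = l, so cos θ = l/√(l(l+1)); cos²θ = l/(l+1) = 0.6661.
Solving: l = 2.
Then |L| = ℏ√(2·3) = √6 ℏ.

l = 2, |L| = √6 ℏ ≈ 2.449ℏ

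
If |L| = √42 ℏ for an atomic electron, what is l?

l = 6

Since |L|² = l(l+1)ℏ², l(l+1) = 42.
Solving: l = 6.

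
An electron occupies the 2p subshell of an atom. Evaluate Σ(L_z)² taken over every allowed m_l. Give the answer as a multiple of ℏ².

Σ(L_z)² = 2 ℏ²

For 2p, l = 1.
The allowed m_l values are -1, 0, 1.
Σ m_l² = l(l+1)(2l+1)/3 = 1·2·3/3 = 2.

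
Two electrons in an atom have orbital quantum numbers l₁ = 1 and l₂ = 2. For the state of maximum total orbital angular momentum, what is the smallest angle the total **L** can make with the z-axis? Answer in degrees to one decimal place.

θ_min ≈ 30.0°

The total orbital quantum number L ranges from |l₁ − l₂| to l₁ + l₂ in integer steps.
L ∈ {1, 2, 3}.
The maximum is L = 3, with |L_tot| = ℏ√(3·4) = 2√3 ℏ.
The minimum angle with z is arccos(3/√12) ≈ 30.0°.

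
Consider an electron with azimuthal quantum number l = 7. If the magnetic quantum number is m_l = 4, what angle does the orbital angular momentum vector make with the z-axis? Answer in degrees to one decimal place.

θ ≈ 57.7°

|L| = ℏ√(l(l+1)) = 2√14 ℏ.
L_z = m_l ℏ = 4ℏ.
cos θ = L_z/|L| = 4/√56, so θ ≈ 57.7°.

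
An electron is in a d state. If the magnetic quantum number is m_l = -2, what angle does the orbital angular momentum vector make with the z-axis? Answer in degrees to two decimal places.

θ ≈ 144.74°

A d state has l = 2.
|L|² = l(l+1)ℏ² = 6ℏ², so |L| = √6 ℏ.
L_z = m_l ℏ = −2ℏ.
cos θ = L_z/|L| = -2/√6, so θ ≈ 144.74°.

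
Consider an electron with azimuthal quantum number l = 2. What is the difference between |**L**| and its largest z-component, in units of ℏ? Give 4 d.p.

|L| − L_z,max ≈ 0.4495ℏ

|L| = √6 ℏ ≈ 2.4495ℏ, while L_z,max = lℏ = 2ℏ.
The difference is (√6 − 2)ℏ ≈ 0.4495ℏ.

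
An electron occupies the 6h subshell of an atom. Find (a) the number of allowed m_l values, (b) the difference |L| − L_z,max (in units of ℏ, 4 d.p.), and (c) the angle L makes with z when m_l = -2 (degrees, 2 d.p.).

The 6h subshell has l = 5.
There are 2l+1 = 11 values of m_l.
|L| − L_z,max = (√30 − 5)ℏ ≈ 0.4772ℏ.
For m_l = -2: cos θ = -2/√30, θ ≈ 111.42°.

11 values; |L|−L_z,max ≈ 0.4772ℏ; θ(m_l=-2) ≈ 111.42°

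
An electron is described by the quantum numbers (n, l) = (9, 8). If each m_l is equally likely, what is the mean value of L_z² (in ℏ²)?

⟨L_z²⟩ = 24 ℏ²

m_l runs from −8 to 8, i.e. {-8, -7, -6, -5, -4, -3, -2, -1, 0, 1, 2, 3, 4, 5, 6, 7, 8}.
⟨L_z²⟩ = ℏ²·(Σ m_l²)/(2l+1) = ℏ²·408/17 = 24ℏ².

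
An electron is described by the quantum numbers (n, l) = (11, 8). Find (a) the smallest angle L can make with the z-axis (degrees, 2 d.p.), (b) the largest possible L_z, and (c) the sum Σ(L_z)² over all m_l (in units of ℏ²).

cos θ_min = 8/√72, so θ_min ≈ 19.47°.
L_z,max = lℏ = 8ℏ.
Σ m_l² = 408, so Σ(L_z)² = 408 ℏ².

θ_min ≈ 19.47°; L_z,max = 8ℏ; Σ(L_z)² = 408 ℏ²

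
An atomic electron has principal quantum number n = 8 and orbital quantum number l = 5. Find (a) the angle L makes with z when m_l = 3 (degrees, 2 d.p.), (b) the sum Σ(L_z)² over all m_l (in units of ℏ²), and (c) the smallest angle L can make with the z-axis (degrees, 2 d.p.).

For m_l = 3: cos θ = 3/√30, θ ≈ 56.79°.
Σ m_l² = 110, so Σ(L_z)² = 110 ℏ².
cos θ_min = 5/√30, so θ_min ≈ 24.09°.

θ(m_l=3) ≈ 56.79°; Σ(L_z)² = 110 ℏ²; θ_min ≈ 24.09°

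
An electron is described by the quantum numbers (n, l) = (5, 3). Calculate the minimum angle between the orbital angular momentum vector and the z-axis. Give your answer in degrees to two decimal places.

θ_min ≈ 30.00°

|L| = ℏ√(l(l+1)) = 2√3 ℏ.
The smallest angle corresponds to the largest L_z, i.e. m_l = l = 3, giving L_z = 3ℏ.
cos θ_min = 3/√12, so θ_min ≈ 30.00°.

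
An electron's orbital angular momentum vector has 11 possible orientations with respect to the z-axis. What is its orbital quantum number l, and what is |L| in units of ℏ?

11 = 2l + 1, so l = (11−1)/2 = 5.
Then |L| = √(l(l+1)) ℏ = √30 ℏ.

l = 5, |L| = √30 ℏ ≈ 5.477ℏ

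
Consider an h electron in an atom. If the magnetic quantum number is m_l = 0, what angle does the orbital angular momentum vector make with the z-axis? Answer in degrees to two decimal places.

An h state has l = 5.
|L| = ℏ√(l(l+1)) = √30 ℏ.
L_z = m_l ℏ = 0ℏ.
cos θ = L_z/|L| = 0/√30, so θ ≈ 90.00°.

θ ≈ 90.00°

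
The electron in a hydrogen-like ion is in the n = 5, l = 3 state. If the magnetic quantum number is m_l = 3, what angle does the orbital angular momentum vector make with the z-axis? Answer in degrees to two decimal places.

|L| = √(l(l+1)) ℏ = 2√3 ℏ.
L_z = m_l ℏ = 3ℏ.
cos θ = L_z/|L| = 3/√12, so θ ≈ 30.00°.

θ ≈ 30.00°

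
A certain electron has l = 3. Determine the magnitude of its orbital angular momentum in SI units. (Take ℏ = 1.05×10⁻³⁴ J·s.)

|L| = 3.64×10⁻³⁴ J·s

|L| = ℏ√(l(l+1)) = ℏ√(3·4) = 2√3 ℏ
Numerically, |L| = 3.464 × (1.05×10⁻³⁴ J·s) = 3.64×10⁻³⁴ J·s.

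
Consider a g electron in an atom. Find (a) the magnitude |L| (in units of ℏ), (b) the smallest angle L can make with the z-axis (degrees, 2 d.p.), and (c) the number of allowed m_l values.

G corresponds to l = 4.
|L| = ℏ√(4·5) = 2√5 ℏ ≈ 4.472ℏ.
cos θ_min = 4/√20, so θ_min ≈ 26.57°.
There are 2l+1 = 9 values of m_l.

|L| = 2√5 ℏ ≈ 4.472ℏ; θ_min ≈ 26.57°; 9 values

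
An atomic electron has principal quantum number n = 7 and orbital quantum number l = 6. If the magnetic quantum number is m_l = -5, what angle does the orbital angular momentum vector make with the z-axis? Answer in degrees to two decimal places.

|L|² = l(l+1)ℏ² = 42ℏ², so |L| = √42 ℏ.
L_z = m_l ℏ = −5ℏ.
cos θ = L_z/|L| = -5/√42, so θ ≈ 140.49°.

θ ≈ 140.49°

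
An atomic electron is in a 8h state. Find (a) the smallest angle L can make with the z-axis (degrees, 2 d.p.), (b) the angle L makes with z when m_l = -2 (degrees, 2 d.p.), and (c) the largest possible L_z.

θ_min ≈ 24.09°; θ(m_l=-2) ≈ 111.42°; L_z,max = 5ℏ

For 8h, l = 5.
cos θ_min = 5/√30, so θ_min ≈ 24.09°.
For m_l = -2: cos θ = -2/√30, θ ≈ 111.42°.
L_z,max = lℏ = 5ℏ.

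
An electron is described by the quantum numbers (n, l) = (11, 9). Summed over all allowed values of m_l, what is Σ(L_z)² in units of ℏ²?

m_l runs from −9 to 9, i.e. {-9, -8, -7, -6, -5, -4, -3, -2, -1, 0, 1, 2, 3, 4, 5, 6, 7, 8, 9}.
Σ m_l² = 2·(1 + 4 + 9 + 16 + 25 + 36 + 49 + 64 + 81) = 570.

Σ(L_z)² = 570 ℏ²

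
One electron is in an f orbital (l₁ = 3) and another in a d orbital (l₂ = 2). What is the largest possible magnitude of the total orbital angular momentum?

The total orbital quantum number L ranges from |l₁ − l₂| to l₁ + l₂ in integer steps.
Allowed values: L = 1, 2, 3, 4, 5.
The largest magnitude corresponds to L = 5: |L_tot| = ℏ√(5·6) = √30 ℏ.

|L_tot|_max = √30 ℏ ≈ 5.477ℏ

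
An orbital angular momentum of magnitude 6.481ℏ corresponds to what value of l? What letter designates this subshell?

|L| = ℏ√(l(l+1)), so l(l+1) = 42.
Solving: l = 6.

l = 6 (i orbital)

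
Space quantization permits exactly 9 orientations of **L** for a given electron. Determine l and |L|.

Since there are 2l+1 = 9 values of m_l, l = 4.
|L| = ℏ√(l(l+1)) = ℏ√(4·5) = 2√5 ℏ.

l = 4, |L| = 2√5 ℏ ≈ 4.472ℏ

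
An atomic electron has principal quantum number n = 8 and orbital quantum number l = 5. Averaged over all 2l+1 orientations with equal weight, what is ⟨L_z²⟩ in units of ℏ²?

m_l runs from −5 to 5, i.e. {-5, -4, -3, -2, -1, 0, 1, 2, 3, 4, 5}.
Average of L_z² over 11 states: 110/11 ℏ² = 10 ℏ².

⟨L_z²⟩ = 10 ℏ²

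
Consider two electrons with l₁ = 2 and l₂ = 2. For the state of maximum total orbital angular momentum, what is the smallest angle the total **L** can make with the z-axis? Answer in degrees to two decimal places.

Angular momentum addition gives L = |l₁ − l₂|, …, l₁ + l₂.
So L can be 0, 1, 2, 3, 4.
The maximum is L = 4, with |L_tot| = ℏ√(4·5) = 2√5 ℏ.
The minimum angle with z is arccos(4/√20) ≈ 26.57°.

θ_min ≈ 26.57°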